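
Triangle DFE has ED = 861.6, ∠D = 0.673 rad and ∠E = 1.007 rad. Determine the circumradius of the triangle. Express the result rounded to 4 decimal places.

The third angle is ∠F = π − ∠E − ∠D = 1.462 rad.
Law of sines: FE = ED·sin D/sin F ≈ 540.28.
Law of sines: DF = ED·sin E/sin F ≈ 732.62.
Circumradius = ED/(2 sin F) ≈ 433.38.

433.3816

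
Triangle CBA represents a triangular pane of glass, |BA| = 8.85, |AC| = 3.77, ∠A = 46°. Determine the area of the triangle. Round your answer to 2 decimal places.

area ≈ 12.00

Area = ½·|BA|·|AC|·sin A ≈ 12.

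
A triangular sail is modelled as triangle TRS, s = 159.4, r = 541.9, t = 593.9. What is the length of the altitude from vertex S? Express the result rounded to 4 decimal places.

h_S ≈ 531.5188

Semiperimeter p = (593.9 + 541.9 + 159.4)/2 = 647.6.
Heron's formula: area = √(647.6·53.7·105.7·488.2) ≈ 42362.
The altitude from S has length 2·area/s ≈ 531.52.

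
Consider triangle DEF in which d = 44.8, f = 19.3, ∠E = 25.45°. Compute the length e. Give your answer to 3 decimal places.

28.602

By the law of cosines, e² = f² + d² − 2·f·d·cos E = 818.06, so e ≈ 28.602.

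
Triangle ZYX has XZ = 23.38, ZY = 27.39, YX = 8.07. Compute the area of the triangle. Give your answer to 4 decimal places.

area ≈ 87.7580

Semiperimeter s = (8.07 + 23.38 + 27.39)/2 = 29.42.
Heron's formula: area = √(29.42·21.35·6.04·2.03) ≈ 87.758.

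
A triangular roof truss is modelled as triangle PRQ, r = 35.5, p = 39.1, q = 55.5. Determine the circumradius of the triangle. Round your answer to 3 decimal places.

By the law of cosines, cos P = (r² + q² − p²) / (2·r·q) ≈ 0.71354, so ∠P ≈ 44.48°.
Circumradius = p/(2 sin P) ≈ 27.904.

27.904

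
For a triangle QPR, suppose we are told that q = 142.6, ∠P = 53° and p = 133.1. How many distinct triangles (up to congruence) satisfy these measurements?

2

q·sin P = 142.6·sin(53°) ≈ 113.9.
Since q sin P < p < q (113.9 < 133.1 < 142.6), two triangles exist.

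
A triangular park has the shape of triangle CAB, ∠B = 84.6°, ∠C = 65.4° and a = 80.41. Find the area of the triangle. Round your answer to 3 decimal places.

area ≈ 5852.819

The third angle is ∠A = 180° − ∠B − ∠C = 30.00°.
Law of sines: c = a·sin C/sin A ≈ 146.22.
Law of sines: b = a·sin B/sin A ≈ 160.11.
Area = ½·a·c·sin B ≈ 5852.8.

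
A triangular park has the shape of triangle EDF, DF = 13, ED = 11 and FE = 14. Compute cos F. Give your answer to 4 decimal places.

By the law of cosines, cos F = (DF² + FE² − ED²) / (2·DF·FE) ≈ 0.67033, so ∠F ≈ 47.91°.

0.6703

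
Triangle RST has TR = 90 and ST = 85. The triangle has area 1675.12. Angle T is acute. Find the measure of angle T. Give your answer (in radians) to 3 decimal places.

From area = ½·ST·TR·sin T, we get sin T = 2·area/(ST·TR) ≈ 0.43794.
Taking the acute solution, ∠T ≈ 0.453 rad.

∠T ≈ 0.453 rad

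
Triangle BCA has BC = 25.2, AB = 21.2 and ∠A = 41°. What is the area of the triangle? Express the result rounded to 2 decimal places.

Law of sines: sin C = AB·sin A/BC ≈ 0.55192.
Since BC ≥ AB, only the acute value applies: ∠C ≈ 33.50°.
Then ∠B = 180° − ∠A − ∠C ≈ 105.50°.
Law of sines gives CA = BC·sin B/sin A ≈ 37.014.
Area = ½·BC·AB·sin B ≈ 257.4.

257.40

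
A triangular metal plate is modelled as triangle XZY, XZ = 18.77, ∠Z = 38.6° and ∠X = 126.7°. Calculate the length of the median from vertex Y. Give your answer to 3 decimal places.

The third angle is ∠Y = 180° − ∠X − ∠Z = 14.70°.
Law of sines: ZY = XZ·sin X/sin Y ≈ 59.306.
Law of sines: YX = XZ·sin Z/sin Y ≈ 46.147.
Median from Y: ½√(2·ZY² + 2·YX² − XZ²) ≈ 52.3.

52.300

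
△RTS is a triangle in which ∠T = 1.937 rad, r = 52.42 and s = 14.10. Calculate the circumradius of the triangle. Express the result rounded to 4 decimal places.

31.5722

By the law of cosines, t² = s² + r² − 2·s·r·cos T = 3476, so t ≈ 58.957.
Area = ½·s·r·sin T ≈ 345.06.
Circumradius = t/(2 sin T) ≈ 31.572.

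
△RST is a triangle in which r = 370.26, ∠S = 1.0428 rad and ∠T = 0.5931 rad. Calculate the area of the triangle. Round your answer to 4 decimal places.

area ≈ 33165.5908

The third angle is ∠R = π − ∠S − ∠T = 1.5057 rad.
Law of sines: s = r·sin S/sin R ≈ 320.52.
Law of sines: t = r·sin T/sin R ≈ 207.39.
Area = ½·r·s·sin T ≈ 33166.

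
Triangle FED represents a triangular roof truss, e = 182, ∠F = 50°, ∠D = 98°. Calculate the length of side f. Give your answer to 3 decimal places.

The third angle is ∠E = 180° − ∠D − ∠F = 32.00°.
Law of sines: f = e·sin F/sin E ≈ 263.1.

263.097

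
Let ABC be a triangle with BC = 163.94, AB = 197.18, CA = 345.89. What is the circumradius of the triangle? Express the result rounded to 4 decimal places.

R ≈ 312.9679

By the law of cosines, cos A = (CA² + AB² − BC²) / (2·CA·AB) ≈ 0.96509, so ∠A ≈ 15.18°.
Circumradius = BC/(2 sin A) ≈ 312.97.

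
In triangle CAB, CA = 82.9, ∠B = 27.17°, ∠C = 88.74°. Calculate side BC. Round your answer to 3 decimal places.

163.298

The third angle is ∠A = 180° − ∠B − ∠C = 64.09°.
Law of sines: BC = CA·sin A/sin B ≈ 163.3.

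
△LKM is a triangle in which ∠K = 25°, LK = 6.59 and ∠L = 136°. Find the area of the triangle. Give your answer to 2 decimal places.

area ≈ 19.58

The third angle is ∠M = 180° − ∠L − ∠K = 19.00°.
Law of sines: KM = LK·sin L/sin M ≈ 14.061.
Law of sines: ML = LK·sin K/sin M ≈ 8.5544.
Area = ½·LK·KM·sin K ≈ 19.58.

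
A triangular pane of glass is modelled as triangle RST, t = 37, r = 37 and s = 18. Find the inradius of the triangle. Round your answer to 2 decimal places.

Semiperimeter p = (37 + 18 + 37)/2 = 46.
Heron's formula: area = √(46·9·28·9) ≈ 323.
Inradius = area/p = 323/46 ≈ 7.0217.

7.02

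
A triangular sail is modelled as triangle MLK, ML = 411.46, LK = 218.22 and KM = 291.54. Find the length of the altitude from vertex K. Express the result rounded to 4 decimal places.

148.0544

Semiperimeter s = (218.22 + 291.54 + 411.46)/2 = 460.61.
Heron's formula: area = √(460.61·242.39·169.07·49.15) ≈ 30459.
The altitude from K has length 2·area/ML ≈ 148.05.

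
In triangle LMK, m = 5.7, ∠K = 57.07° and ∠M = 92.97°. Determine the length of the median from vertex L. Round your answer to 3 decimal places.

The third angle is ∠L = 180° − ∠M − ∠K = 29.96°.
Law of sines: l = m·sin L/sin M ≈ 2.8504.
Law of sines: k = m·sin K/sin M ≈ 4.7906.
Median from L: ½√(2·m² + 2·k² − l²) ≈ 5.0684.

m_L ≈ 5.068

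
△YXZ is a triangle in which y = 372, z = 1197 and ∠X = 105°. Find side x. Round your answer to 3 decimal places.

By the law of cosines, x² = z² + y² − 2·z·y·cos X = 1.8017e+06, so x ≈ 1342.3.

1342.270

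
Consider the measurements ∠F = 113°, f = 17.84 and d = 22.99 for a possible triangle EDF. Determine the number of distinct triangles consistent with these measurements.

d·sin F = 22.99·sin(113°) ≈ 21.16.
Since ∠F is not acute, a triangle exists only if f > d; here f ≤ d, so there is no triangle.

0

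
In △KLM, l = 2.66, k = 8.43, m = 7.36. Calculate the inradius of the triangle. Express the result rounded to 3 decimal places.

Semiperimeter s = (8.43 + 2.66 + 7.36)/2 = 9.225.
Heron's formula: area = √(9.225·0.795·6.565·1.865) ≈ 9.476.
Inradius = area/s = 9.476/9.225 ≈ 1.0272.

r ≈ 1.027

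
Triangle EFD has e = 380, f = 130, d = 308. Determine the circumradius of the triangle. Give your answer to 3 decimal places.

R ≈ 208.063

By the law of cosines, cos E = (f² + d² − e²) / (2·f·d) ≈ -0.40754, so ∠E ≈ 114.05°.
Circumradius = e/(2 sin E) ≈ 208.06.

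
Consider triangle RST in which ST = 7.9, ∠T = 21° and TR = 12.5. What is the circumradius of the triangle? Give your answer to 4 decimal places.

By the law of cosines, RS² = ST² + TR² − 2·ST·TR·cos T = 34.278, so RS ≈ 5.8547.
Area = ½·ST·TR·sin T ≈ 17.694.
Circumradius = RS/(2 sin T) ≈ 8.1686.

8.1686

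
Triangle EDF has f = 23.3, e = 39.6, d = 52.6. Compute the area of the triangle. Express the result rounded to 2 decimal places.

area ≈ 431.23

Semiperimeter s = (39.6 + 52.6 + 23.3)/2 = 57.75.
Heron's formula: area = √(57.75·18.15·5.15·34.45) ≈ 431.23.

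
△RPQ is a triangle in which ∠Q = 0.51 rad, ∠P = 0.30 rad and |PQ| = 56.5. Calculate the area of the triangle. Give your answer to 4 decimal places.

area ≈ 317.9222

The third angle is ∠R = π − ∠P − ∠Q = 2.332 rad.
Law of sines: |QR| = |PQ|·sin P/sin R ≈ 23.053.
Law of sines: |RP| = |PQ|·sin Q/sin R ≈ 38.082.
Area = ½·|PQ|·|QR|·sin Q ≈ 317.92.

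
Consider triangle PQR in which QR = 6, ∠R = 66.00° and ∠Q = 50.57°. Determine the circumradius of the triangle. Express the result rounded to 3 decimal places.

The third angle is ∠P = 180° − ∠Q − ∠R = 63.43°.
Law of sines: RP = QR·sin Q/sin P ≈ 5.1816.
Law of sines: PQ = QR·sin R/sin P ≈ 6.1285.
Circumradius = QR/(2 sin P) ≈ 3.3542.

3.354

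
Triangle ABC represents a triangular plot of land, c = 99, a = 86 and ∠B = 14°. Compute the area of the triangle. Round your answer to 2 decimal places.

area ≈ 1029.86

Area = ½·c·a·sin B ≈ 1029.9.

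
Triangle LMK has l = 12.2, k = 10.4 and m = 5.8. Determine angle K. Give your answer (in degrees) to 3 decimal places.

∠K ≈ 58.321°

By the law of cosines, cos K = (l² + m² − k²) / (2·l·m) ≈ 0.52516, so ∠K ≈ 58.32°.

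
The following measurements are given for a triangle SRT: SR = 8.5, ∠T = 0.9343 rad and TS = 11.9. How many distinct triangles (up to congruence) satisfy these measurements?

TS·sin T = 11.9·sin(0.9343 rad) ≈ 9.57.
Since SR = 8.5 < 9.57 = TS sin T, no triangle exists.

0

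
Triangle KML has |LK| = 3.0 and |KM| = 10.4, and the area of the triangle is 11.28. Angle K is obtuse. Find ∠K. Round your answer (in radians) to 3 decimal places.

2.333

From area = ½·|LK|·|KM|·sin K, we get sin K = 2·area/(|LK|·|KM|) ≈ 0.72308.
Taking the obtuse solution, ∠K ≈ 2.3333 rad.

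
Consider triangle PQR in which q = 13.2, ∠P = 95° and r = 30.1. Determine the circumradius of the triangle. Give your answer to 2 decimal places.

17.02

By the law of cosines, p² = q² + r² − 2·q·r·cos P = 1149.5, so p ≈ 33.904.
Area = ½·q·r·sin P ≈ 197.9.
Circumradius = p/(2 sin P) ≈ 17.017.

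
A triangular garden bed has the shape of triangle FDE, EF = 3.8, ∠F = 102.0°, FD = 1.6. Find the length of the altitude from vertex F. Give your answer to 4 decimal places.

1.3458

By the law of cosines, DE² = EF² + FD² − 2·EF·FD·cos F = 19.528, so DE ≈ 4.4191.
Area = ½·EF·FD·sin F ≈ 2.9736.
The altitude from F has length 2·area/DE ≈ 1.3458.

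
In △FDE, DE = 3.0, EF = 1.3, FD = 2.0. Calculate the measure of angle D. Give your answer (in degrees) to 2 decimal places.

19.52

By the law of cosines, cos D = (FD² + DE² − EF²) / (2·FD·DE) ≈ 0.94250, so ∠D ≈ 19.52°.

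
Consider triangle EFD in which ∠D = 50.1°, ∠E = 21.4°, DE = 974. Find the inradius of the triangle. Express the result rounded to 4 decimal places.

r ≈ 131.0552

The third angle is ∠F = 180° − ∠D − ∠E = 108.50°.
Law of sines: FD = DE·sin E/sin F ≈ 374.76.
Law of sines: EF = DE·sin D/sin F ≈ 787.94.
Area = ½·DE·FD·sin D ≈ 1.4001e+05.
Semiperimeter s = (374.76+974+787.94)/2 = 1068.3.
Inradius = area/s = 1.4001e+05/1068.3 ≈ 131.06.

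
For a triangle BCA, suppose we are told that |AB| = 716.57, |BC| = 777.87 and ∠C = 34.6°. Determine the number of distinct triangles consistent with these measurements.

2

|BC|·sin C = 777.87·sin(34.6°) ≈ 441.7.
Since |BC| sin C < |AB| < |BC| (441.7 < 716.57 < 777.87), two triangles exist.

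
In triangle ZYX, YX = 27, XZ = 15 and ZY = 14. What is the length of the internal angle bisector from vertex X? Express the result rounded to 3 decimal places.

18.974

By the law of cosines, cos X = (YX² + XZ² − ZY²) / (2·YX·XZ) ≈ 0.93580, so ∠X ≈ 0.360 rad.
The bisector from X has length 2·YX·XZ·cos(∠X/2)/(YX+XZ) ≈ 18.974.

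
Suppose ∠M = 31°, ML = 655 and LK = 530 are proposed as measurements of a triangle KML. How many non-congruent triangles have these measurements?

ML·sin M = 655·sin(31°) ≈ 337.3.
Since ML sin M < LK < ML (337.3 < 530 < 655), two triangles exist.

2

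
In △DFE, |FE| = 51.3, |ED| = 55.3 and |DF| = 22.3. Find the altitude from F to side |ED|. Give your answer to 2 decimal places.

Semiperimeter s = (51.3 + 55.3 + 22.3)/2 = 64.45.
Heron's formula: area = √(64.45·13.15·9.15·42.15) ≈ 571.72.
The altitude from F has length 2·area/|ED| ≈ 20.677.

h_F ≈ 20.68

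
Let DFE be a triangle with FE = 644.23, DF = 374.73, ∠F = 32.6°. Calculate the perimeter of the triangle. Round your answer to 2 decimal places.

By the law of cosines, ED² = DF² + FE² − 2·DF·FE·cos F = 1.487e+05, so ED ≈ 385.61.
Semiperimeter s = (644.23+385.61+374.73)/2 = 702.29.
Perimeter = 644.23 + 385.61 + 374.73 = 1404.6.

perimeter ≈ 1404.57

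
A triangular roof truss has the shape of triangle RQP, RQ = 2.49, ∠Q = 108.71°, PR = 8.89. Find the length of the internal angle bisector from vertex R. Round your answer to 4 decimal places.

Law of sines: sin P = RQ·sin Q/PR ≈ 0.26529.
Since PR ≥ RQ, only the acute value applies: ∠P ≈ 15.38°.
Then ∠R = 180° − ∠Q − ∠P ≈ 55.91°.
Law of sines gives QP = PR·sin R/sin Q ≈ 7.7727.
The bisector from R has length 2·PR·RQ·cos(∠R/2)/(PR+RQ) ≈ 3.4365.

t_R ≈ 3.4365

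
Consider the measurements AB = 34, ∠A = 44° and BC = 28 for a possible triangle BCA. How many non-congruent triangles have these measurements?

2

AB·sin A = 34·sin(44°) ≈ 23.62.
Since AB sin A < BC < AB (23.62 < 28 < 34), two triangles exist.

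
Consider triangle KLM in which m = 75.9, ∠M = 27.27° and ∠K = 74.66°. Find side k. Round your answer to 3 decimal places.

The third angle is ∠L = 180° − ∠M − ∠K = 78.07°.
Law of sines: k = m·sin K/sin M ≈ 159.75.

159.752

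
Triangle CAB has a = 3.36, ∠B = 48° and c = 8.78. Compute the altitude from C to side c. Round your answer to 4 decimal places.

By the law of cosines, b² = c² + a² − 2·c·a·cos B = 48.898, so b ≈ 6.9927.
Area = ½·c·a·sin B ≈ 10.962.
The altitude from C has length 2·area/c ≈ 2.497.

h_C ≈ 2.4970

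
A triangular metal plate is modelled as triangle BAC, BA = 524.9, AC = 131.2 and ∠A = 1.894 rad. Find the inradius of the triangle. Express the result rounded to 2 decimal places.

52.83

By the law of cosines, CB² = BA² + AC² − 2·BA·AC·cos A = 3.3648e+05, so CB ≈ 580.07.
Area = ½·BA·AC·sin A ≈ 32651.
Semiperimeter s = (131.2+580.07+524.9)/2 = 618.08.
Inradius = area/s = 32651/618.08 ≈ 52.825.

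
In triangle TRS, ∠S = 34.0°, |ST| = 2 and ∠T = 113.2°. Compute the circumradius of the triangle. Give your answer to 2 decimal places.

1.85

The third angle is ∠R = 180° − ∠S − ∠T = 32.80°.
Law of sines: |RS| = |ST|·sin T/sin R ≈ 3.3935.
Law of sines: |TR| = |ST|·sin S/sin R ≈ 2.0646.
Circumradius = |ST|/(2 sin R) ≈ 1.846.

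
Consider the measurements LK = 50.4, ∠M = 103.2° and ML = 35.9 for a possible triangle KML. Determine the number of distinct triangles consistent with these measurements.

ML·sin M = 35.9·sin(103.2°) ≈ 34.95.
Since ∠M is not acute, a triangle exists only if LK > ML; here LK > ML, so there is exactly one triangle.

1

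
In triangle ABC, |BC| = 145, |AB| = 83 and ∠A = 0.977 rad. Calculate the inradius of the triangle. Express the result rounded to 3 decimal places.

Law of sines: sin C = |AB|·sin A/|BC| ≈ 0.47443.
Since |BC| ≥ |AB|, only the acute value applies: ∠C ≈ 0.494 rad.
Then ∠B = π − ∠A − ∠C ≈ 1.670 rad.
Law of sines gives |CA| = |BC|·sin B/sin A ≈ 174.08.
Area = ½·|BC|·|AB|·sin B ≈ 5987.7.
Semiperimeter s = (145+174.08+83)/2 = 201.04.
Inradius = area/s = 5987.7/201.04 ≈ 29.784.

r ≈ 29.784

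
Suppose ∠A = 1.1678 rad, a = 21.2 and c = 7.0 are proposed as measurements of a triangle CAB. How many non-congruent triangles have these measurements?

1

c·sin A = 7.0·sin(1.1678 rad) ≈ 6.439.
Since a ≥ c, exactly one triangle exists.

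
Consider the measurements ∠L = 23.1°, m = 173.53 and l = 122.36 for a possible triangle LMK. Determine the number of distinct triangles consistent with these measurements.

m·sin L = 173.53·sin(23.1°) ≈ 68.08.
Since m sin L < l < m (68.08 < 122.36 < 173.53), two triangles exist.

2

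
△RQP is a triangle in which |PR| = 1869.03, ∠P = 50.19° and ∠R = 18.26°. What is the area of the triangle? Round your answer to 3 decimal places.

451995.223

The third angle is ∠Q = 180° − ∠P − ∠R = 111.55°.
Law of sines: |QP| = |PR|·sin R/sin Q ≈ 629.64.
Law of sines: |RQ| = |PR|·sin P/sin Q ≈ 1543.6.
Area = ½·|PR|·|QP|·sin P ≈ 4.52e+05.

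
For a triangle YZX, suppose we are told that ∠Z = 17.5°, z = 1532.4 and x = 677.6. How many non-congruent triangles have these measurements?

1

x·sin Z = 677.6·sin(17.5°) ≈ 203.8.
Since z ≥ x, exactly one triangle exists.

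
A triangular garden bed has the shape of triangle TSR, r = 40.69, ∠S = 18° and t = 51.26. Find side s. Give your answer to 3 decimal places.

By the law of cosines, s² = r² + t² − 2·r·t·cos S = 315.89, so s ≈ 17.773.

17.773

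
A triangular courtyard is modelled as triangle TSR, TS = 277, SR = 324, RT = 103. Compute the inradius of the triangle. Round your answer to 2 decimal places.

Semiperimeter s = (324 + 103 + 277)/2 = 352.
Heron's formula: area = √(352·28·249·75) ≈ 13567.
Inradius = area/s = 13567/352 ≈ 38.542.

r ≈ 38.54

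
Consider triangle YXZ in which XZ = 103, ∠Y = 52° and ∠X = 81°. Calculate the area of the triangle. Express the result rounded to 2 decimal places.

area ≈ 4862.50

The third angle is ∠Z = 180° − ∠Y − ∠X = 47.00°.
Law of sines: ZY = XZ·sin X/sin Y ≈ 129.1.
Law of sines: YX = XZ·sin Z/sin Y ≈ 95.594.
Area = ½·XZ·ZY·sin Z ≈ 4862.5.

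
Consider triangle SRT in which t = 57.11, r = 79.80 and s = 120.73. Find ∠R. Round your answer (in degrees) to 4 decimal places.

∠R ≈ 33.7241°

By the law of cosines, cos R = (t² + s² − r²) / (2·t·s) ≈ 0.83172, so ∠R ≈ 33.72°.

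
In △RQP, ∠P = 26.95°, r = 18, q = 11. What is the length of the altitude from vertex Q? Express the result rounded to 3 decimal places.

h_Q ≈ 8.158

By the law of cosines, p² = r² + q² − 2·r·q·cos P = 92.005, so p ≈ 9.5919.
Area = ½·r·q·sin P ≈ 44.868.
The altitude from Q has length 2·area/q ≈ 8.1578.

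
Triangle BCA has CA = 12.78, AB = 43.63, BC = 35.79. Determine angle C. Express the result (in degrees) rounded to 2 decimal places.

120.14

By the law of cosines, cos C = (BC² + CA² − AB²) / (2·BC·CA) ≈ -0.50211, so ∠C ≈ 120.14°.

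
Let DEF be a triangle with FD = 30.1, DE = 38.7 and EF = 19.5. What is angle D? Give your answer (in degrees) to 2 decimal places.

29.71

By the law of cosines, cos D = (FD² + DE² − EF²) / (2·FD·DE) ≈ 0.86853, so ∠D ≈ 29.71°.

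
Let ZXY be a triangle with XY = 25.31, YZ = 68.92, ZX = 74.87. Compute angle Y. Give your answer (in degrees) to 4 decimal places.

By the law of cosines, cos Y = (XY² + YZ² − ZX²) / (2·XY·YZ) ≈ -0.06161, so ∠Y ≈ 93.53°.

∠Y ≈ 93.5325°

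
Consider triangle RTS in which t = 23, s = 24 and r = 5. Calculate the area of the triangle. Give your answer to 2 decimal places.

area ≈ 57.24

Semiperimeter p = (5 + 23 + 24)/2 = 26.
Heron's formula: area = √(26·21·3·2) ≈ 57.236.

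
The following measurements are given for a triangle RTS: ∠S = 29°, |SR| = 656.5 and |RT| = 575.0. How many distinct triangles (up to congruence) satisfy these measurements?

|SR|·sin S = 656.5·sin(29°) ≈ 318.3.
Since |SR| sin S < |RT| < |SR| (318.3 < 575.0 < 656.5), two triangles exist.

2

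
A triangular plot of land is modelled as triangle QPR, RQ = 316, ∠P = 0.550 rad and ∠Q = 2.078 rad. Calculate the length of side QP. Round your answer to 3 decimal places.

297.030

The third angle is ∠R = π − ∠Q − ∠P = 0.514 rad.
Law of sines: QP = RQ·sin R/sin P ≈ 297.03.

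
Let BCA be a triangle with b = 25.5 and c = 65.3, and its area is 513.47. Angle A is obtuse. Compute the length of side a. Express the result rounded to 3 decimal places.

86.809

From area = ½·b·c·sin A, we get sin A = 2·area/(b·c) ≈ 0.61673.
Taking the obtuse solution, ∠A ≈ 2.477 rad.
Law of cosines then gives a ≈ 86.809.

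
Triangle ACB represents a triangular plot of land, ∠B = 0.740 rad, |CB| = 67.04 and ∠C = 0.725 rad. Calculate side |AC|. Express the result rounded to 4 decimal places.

The third angle is ∠A = π − ∠C − ∠B = 1.677 rad.
Law of sines: |AC| = |CB|·sin B/sin A ≈ 45.458.

45.4584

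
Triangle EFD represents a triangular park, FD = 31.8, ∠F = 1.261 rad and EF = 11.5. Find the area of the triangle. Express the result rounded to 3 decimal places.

area ≈ 174.146

Area = ½·EF·FD·sin F ≈ 174.15.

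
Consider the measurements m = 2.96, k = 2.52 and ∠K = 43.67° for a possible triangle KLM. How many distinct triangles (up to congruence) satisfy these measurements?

2

m·sin K = 2.96·sin(43.67°) ≈ 2.044.
Since m sin K < k < m (2.044 < 2.52 < 2.96), two triangles exist.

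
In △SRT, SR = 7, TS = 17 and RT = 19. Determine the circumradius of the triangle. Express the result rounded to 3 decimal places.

9.545

By the law of cosines, cos S = (TS² + SR² − RT²) / (2·TS·SR) ≈ -0.09664, so ∠S ≈ 95.55°.
Circumradius = RT/(2 sin S) ≈ 9.5447.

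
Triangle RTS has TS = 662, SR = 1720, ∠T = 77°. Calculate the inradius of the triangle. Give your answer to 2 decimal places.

272.59

Law of sines: sin R = TS·sin T/SR ≈ 0.37502.
Since SR ≥ TS, only the acute value applies: ∠R ≈ 22.03°.
Then ∠S = 180° − ∠T − ∠R ≈ 80.97°.
Law of sines gives RT = SR·sin S/sin T ≈ 1743.4.
Area = ½·SR·TS·sin S ≈ 5.6227e+05.
Semiperimeter s = (662+1720+1743.4)/2 = 2062.7.
Inradius = area/s = 5.6227e+05/2062.7 ≈ 272.59.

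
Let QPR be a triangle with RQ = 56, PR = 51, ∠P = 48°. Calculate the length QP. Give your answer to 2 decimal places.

75.35

Law of sines: sin Q = PR·sin P/RQ ≈ 0.67679.
Since RQ ≥ PR, only the acute value applies: ∠Q ≈ 42.59°.
Then ∠R = 180° − ∠P − ∠Q ≈ 89.41°.
Law of sines gives QP = RQ·sin R/sin P ≈ 75.351.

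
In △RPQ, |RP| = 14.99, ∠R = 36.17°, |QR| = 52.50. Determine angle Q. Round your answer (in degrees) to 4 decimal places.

12.3520

By the law of cosines, |PQ|² = |QR|² + |RP|² − 2·|QR|·|RP|·cos R = 1710.3, so |PQ| ≈ 41.356.
Law of cosines again: cos Q = (|PQ|² + |QR|² − |RP|²)/(2·|PQ|·|QR|) ≈ 0.97685, so ∠Q ≈ 12.35°.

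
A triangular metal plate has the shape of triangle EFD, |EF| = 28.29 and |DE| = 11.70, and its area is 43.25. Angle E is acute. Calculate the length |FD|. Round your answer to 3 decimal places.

17.269

From area = ½·|DE|·|EF|·sin E, we get sin E = 2·area/(|DE|·|EF|) ≈ 0.26133.
Taking the acute solution, ∠E ≈ 15.15°.
Law of cosines then gives |FD| ≈ 17.269.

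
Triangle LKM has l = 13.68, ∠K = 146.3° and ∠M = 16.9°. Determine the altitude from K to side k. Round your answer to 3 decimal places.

h_K ≈ 3.977

The third angle is ∠L = 180° − ∠K − ∠M = 16.80°.
Law of sines: k = l·sin K/sin L ≈ 26.261.
Law of sines: m = l·sin M/sin L ≈ 13.759.
Area = ½·l·k·sin M ≈ 52.218.
The altitude from K has length 2·area/k ≈ 3.9768.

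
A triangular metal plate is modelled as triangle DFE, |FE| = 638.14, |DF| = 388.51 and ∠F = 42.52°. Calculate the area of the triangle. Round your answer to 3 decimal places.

Area = ½·|DF|·|FE|·sin F ≈ 83779.

area ≈ 83779.334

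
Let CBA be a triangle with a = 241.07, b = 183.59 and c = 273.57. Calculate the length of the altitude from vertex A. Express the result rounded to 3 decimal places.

Semiperimeter s = (273.57 + 183.59 + 241.07)/2 = 349.12.
Heron's formula: area = √(349.12·75.545·165.53·108.05) ≈ 21718.
The altitude from A has length 2·area/a ≈ 180.18.

180.181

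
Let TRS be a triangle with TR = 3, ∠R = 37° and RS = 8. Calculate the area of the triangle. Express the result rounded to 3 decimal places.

7.222

Area = ½·TR·RS·sin R ≈ 7.2218.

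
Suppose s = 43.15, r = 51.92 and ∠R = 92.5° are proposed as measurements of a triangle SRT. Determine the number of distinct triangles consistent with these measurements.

s·sin R = 43.15·sin(92.5°) ≈ 43.11.
Since ∠R is not acute, a triangle exists only if r > s; here r > s, so there is exactly one triangle.

1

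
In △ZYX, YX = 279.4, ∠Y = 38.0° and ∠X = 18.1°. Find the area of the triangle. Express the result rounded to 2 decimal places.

area ≈ 8994.74

The third angle is ∠Z = 180° − ∠Y − ∠X = 123.90°.
Law of sines: XZ = YX·sin Y/sin Z ≈ 207.24.
Law of sines: ZY = YX·sin X/sin Z ≈ 104.58.
Area = ½·YX·XZ·sin X ≈ 8994.7.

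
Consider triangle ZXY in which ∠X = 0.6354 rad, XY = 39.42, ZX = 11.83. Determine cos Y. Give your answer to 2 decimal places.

0.97

By the law of cosines, YZ² = ZX² + XY² − 2·ZX·XY·cos X = 943.23, so YZ ≈ 30.712.
Law of cosines again: cos Y = (XY² + YZ² − ZX²)/(2·XY·YZ) ≈ 0.97352, so ∠Y ≈ 0.2306 rad.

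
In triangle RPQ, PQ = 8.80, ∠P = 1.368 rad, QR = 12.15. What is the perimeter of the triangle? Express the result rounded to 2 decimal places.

perimeter ≈ 31.29

Law of sines: sin R = PQ·sin P/QR ≈ 0.70944.
Since QR ≥ PQ, only the acute value applies: ∠R ≈ 0.789 rad.
Then ∠Q = π − ∠P − ∠R ≈ 0.985 rad.
Law of sines gives RP = QR·sin Q/sin P ≈ 10.335.
Semiperimeter s = (8.8+12.15+10.335)/2 = 15.643.
Perimeter = 8.8 + 12.15 + 10.335 = 31.285.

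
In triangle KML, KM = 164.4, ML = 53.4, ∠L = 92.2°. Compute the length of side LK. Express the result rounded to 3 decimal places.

Law of sines: sin K = ML·sin L/KM ≈ 0.32458.
Since KM ≥ ML, only the acute value applies: ∠K ≈ 18.94°.
Then ∠M = 180° − ∠L − ∠K ≈ 68.86°.
Law of sines gives LK = KM·sin M/sin L ≈ 153.45.

153.449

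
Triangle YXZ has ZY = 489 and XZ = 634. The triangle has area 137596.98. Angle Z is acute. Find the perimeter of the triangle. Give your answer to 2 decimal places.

From area = ½·XZ·ZY·sin Z, we get sin Z = 2·area/(XZ·ZY) ≈ 0.88765.
Taking the acute solution, ∠Z ≈ 62.58°.
Law of cosines then gives YX ≈ 596.26.
Perimeter = 634 + 489 + 596.26 = 1719.3.

1719.26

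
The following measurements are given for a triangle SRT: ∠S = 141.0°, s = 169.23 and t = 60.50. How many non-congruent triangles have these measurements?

t·sin S = 60.50·sin(141.0°) ≈ 38.07.
Since ∠S is not acute, a triangle exists only if s > t; here s > t, so there is exactly one triangle.

1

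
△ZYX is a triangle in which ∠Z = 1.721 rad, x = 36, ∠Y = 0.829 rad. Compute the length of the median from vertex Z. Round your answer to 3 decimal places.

m_Z ≈ 27.605

The third angle is ∠X = π − ∠Z − ∠Y = 0.592 rad.
Law of sines: z = x·sin Z/sin X ≈ 63.826.
Law of sines: y = x·sin Y/sin X ≈ 47.592.
Median from Z: ½√(2·y² + 2·x² − z²) ≈ 27.605.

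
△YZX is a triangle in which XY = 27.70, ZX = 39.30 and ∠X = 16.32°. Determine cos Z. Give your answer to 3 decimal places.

cos Z ≈ 0.853

By the law of cosines, YZ² = ZX² + XY² − 2·ZX·XY·cos X = 222.29, so YZ ≈ 14.909.
Law of cosines again: cos Z = (YZ² + ZX² − XY²)/(2·YZ·ZX) ≈ 0.85290, so ∠Z ≈ 31.47°.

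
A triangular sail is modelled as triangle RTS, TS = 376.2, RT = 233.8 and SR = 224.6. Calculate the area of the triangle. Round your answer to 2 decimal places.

24626.57

Semiperimeter s = (376.2 + 224.6 + 233.8)/2 = 417.3.
Heron's formula: area = √(417.3·41.1·192.7·183.5) ≈ 24627.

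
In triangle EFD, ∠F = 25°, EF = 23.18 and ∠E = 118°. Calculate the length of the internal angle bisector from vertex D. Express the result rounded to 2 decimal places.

t_D ≈ 20.88

The third angle is ∠D = 180° − ∠E − ∠F = 37.00°.
Law of sines: FD = EF·sin E/sin D ≈ 34.008.
Law of sines: DE = EF·sin F/sin D ≈ 16.278.
The bisector from D has length 2·FD·DE·cos(∠D/2)/(FD+DE) ≈ 20.88.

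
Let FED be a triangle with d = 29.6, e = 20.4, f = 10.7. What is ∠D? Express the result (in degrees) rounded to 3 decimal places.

142.320

By the law of cosines, cos D = (f² + e² − d²) / (2·f·e) ≈ -0.79144, so ∠D ≈ 142.32°.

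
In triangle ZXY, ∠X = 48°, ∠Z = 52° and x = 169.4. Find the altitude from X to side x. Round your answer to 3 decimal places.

176.898

The third angle is ∠Y = 180° − ∠Z − ∠X = 80.00°.
Law of sines: z = x·sin Z/sin X ≈ 179.63.
Law of sines: y = x·sin Y/sin X ≈ 224.49.
Area = ½·x·z·sin Y ≈ 14983.
The altitude from X has length 2·area/x ≈ 176.9.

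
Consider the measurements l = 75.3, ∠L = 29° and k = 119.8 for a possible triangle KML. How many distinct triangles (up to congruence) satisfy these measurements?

2

k·sin L = 119.8·sin(29°) ≈ 58.08.
Since k sin L < l < k (58.08 < 75.3 < 119.8), two triangles exist.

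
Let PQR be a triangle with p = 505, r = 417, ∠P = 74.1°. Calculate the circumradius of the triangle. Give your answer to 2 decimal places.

262.54

Law of sines: sin R = r·sin P/p ≈ 0.79415.
Since p ≥ r, only the acute value applies: ∠R ≈ 52.58°.
Then ∠Q = 180° − ∠P − ∠R ≈ 53.32°.
Law of sines gives q = p·sin Q/sin P ≈ 421.14.
Circumradius = p/(2 sin P) ≈ 262.54.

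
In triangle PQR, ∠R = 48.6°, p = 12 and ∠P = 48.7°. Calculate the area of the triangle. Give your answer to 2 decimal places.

The third angle is ∠Q = 180° − ∠R − ∠P = 82.70°.
Law of sines: q = p·sin Q/sin P ≈ 15.844.
Law of sines: r = p·sin R/sin P ≈ 11.982.
Area = ½·p·q·sin R ≈ 71.307.

area ≈ 71.31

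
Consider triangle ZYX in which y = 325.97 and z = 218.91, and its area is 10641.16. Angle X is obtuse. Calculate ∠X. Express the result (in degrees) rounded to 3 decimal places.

From area = ½·z·y·sin X, we get sin X = 2·area/(z·y) ≈ 0.29825.
Taking the obtuse solution, ∠X ≈ 162.65°.

∠X ≈ 162.648°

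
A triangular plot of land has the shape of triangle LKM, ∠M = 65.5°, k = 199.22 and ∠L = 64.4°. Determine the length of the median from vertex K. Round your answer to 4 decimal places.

The third angle is ∠K = 180° − ∠M − ∠L = 50.10°.
Law of sines: l = k·sin L/sin K ≈ 234.19.
Law of sines: m = k·sin M/sin K ≈ 236.3.
Median from K: ½√(2·m² + 2·l² − k²) ≈ 213.12.

213.1192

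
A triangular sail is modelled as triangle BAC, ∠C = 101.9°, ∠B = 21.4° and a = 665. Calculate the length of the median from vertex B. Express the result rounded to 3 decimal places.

709.298

The third angle is ∠A = 180° − ∠C − ∠B = 56.70°.
Law of sines: b = a·sin B/sin A ≈ 290.31.
Law of sines: c = a·sin C/sin A ≈ 778.54.
Median from B: ½√(2·a² + 2·c² − b²) ≈ 709.3.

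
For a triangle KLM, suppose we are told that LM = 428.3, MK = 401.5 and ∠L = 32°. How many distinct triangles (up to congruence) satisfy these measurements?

2

LM·sin L = 428.3·sin(32°) ≈ 227.
Since LM sin L < MK < LM (227 < 401.5 < 428.3), two triangles exist.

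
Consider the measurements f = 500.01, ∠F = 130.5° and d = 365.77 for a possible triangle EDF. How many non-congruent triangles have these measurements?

1

d·sin F = 365.77·sin(130.5°) ≈ 278.1.
Since ∠F is not acute, a triangle exists only if f > d; here f > d, so there is exactly one triangle.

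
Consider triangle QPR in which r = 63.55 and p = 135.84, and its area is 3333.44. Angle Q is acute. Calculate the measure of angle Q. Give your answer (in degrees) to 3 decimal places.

50.560

From area = ½·p·r·sin Q, we get sin Q = 2·area/(p·r) ≈ 0.77229.
Taking the acute solution, ∠Q ≈ 50.56°.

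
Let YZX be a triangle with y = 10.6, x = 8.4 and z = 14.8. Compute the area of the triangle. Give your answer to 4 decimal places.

43.5946

Semiperimeter s = (10.6 + 14.8 + 8.4)/2 = 16.9.
Heron's formula: area = √(16.9·6.3·2.1·8.5) ≈ 43.595.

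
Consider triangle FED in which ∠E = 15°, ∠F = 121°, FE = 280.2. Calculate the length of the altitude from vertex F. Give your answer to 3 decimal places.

h_F ≈ 72.521

The third angle is ∠D = 180° − ∠F − ∠E = 44.00°.
Law of sines: ED = FE·sin F/sin D ≈ 345.75.
Law of sines: DF = FE·sin E/sin D ≈ 104.4.
Area = ½·FE·ED·sin E ≈ 12537.
The altitude from F has length 2·area/ED ≈ 72.521.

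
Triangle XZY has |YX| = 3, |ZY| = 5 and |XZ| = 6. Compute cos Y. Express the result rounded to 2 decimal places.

cos Y ≈ -0.07

By the law of cosines, cos Y = (|ZY|² + |YX|² − |XZ|²) / (2·|ZY|·|YX|) ≈ -0.06667, so ∠Y ≈ 93.82°.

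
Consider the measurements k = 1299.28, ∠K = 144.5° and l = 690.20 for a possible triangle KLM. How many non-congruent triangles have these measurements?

1

l·sin K = 690.20·sin(144.5°) ≈ 400.8.
Since ∠K is not acute, a triangle exists only if k > l; here k > l, so there is exactly one triangle.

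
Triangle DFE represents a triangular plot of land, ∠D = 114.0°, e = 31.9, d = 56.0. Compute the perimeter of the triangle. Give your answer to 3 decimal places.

122.745

Law of sines: sin E = e·sin D/d ≈ 0.52039.
Since d ≥ e, only the acute value applies: ∠E ≈ 31.36°.
Then ∠F = 180° − ∠D − ∠E ≈ 34.64°.
Law of sines gives f = d·sin F/sin D ≈ 34.845.
Semiperimeter s = (56+34.845+31.9)/2 = 61.372.
Perimeter = 56 + 34.845 + 31.9 = 122.74.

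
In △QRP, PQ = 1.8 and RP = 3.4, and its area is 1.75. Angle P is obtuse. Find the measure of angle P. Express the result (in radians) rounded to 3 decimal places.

∠P ≈ 2.533 rad

From area = ½·RP·PQ·sin P, we get sin P = 2·area/(RP·PQ) ≈ 0.57190.
Taking the obtuse solution, ∠P ≈ 2.533 rad.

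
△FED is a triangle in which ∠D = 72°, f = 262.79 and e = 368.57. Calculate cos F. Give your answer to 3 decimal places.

By the law of cosines, d² = f² + e² − 2·f·e·cos D = 1.4504e+05, so d ≈ 380.84.
Law of cosines again: cos F = (e² + d² − f²)/(2·e·d) ≈ 0.75454, so ∠F ≈ 41.01°.

cos F ≈ 0.755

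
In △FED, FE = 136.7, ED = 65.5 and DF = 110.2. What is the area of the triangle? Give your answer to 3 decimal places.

Semiperimeter s = (65.5 + 110.2 + 136.7)/2 = 156.2.
Heron's formula: area = √(156.2·90.7·46·19.5) ≈ 3564.8.

area ≈ 3564.843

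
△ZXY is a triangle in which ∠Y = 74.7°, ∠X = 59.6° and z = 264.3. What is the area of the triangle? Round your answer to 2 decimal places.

The third angle is ∠Z = 180° − ∠X − ∠Y = 45.70°.
Law of sines: x = z·sin X/sin Z ≈ 318.52.
Law of sines: y = z·sin Y/sin Z ≈ 356.2.
Area = ½·z·x·sin Y ≈ 40601.

area ≈ 40600.54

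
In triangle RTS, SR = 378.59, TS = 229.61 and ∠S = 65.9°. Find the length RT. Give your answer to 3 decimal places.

353.639

By the law of cosines, RT² = TS² + SR² − 2·TS·SR·cos S = 1.2506e+05, so RT ≈ 353.64.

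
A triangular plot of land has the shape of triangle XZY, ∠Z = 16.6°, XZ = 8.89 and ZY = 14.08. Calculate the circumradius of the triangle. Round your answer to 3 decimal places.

By the law of cosines, YX² = XZ² + ZY² − 2·XZ·ZY·cos Z = 37.37, so YX ≈ 6.1131.
Area = ½·XZ·ZY·sin Z ≈ 17.88.
Circumradius = YX/(2 sin Z) ≈ 10.699.

10.699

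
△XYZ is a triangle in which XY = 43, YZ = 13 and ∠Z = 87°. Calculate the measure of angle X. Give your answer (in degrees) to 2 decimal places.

Law of sines: sin X = YZ·sin Z/XY ≈ 0.30191.
Since XY ≥ YZ, only the acute value applies: ∠X ≈ 17.57°.
Then ∠Y = 180° − ∠Z − ∠X ≈ 75.43°.

∠X ≈ 17.57°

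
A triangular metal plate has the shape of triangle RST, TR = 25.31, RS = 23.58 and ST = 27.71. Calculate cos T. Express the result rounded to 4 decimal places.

cos T ≈ 0.6077

By the law of cosines, cos T = (ST² + TR² − RS²) / (2·ST·TR) ≈ 0.60771, so ∠T ≈ 52.58°.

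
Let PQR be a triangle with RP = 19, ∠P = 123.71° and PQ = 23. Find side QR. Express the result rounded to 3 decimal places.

By the law of cosines, QR² = RP² + PQ² − 2·RP·PQ·cos P = 1375.1, so QR ≈ 37.082.

37.082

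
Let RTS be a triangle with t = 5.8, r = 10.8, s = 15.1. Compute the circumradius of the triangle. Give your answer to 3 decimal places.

9.627

By the law of cosines, cos R = (t² + s² − r²) / (2·t·s) ≈ 0.82787, so ∠R ≈ 34.12°.
Circumradius = r/(2 sin R) ≈ 9.6271.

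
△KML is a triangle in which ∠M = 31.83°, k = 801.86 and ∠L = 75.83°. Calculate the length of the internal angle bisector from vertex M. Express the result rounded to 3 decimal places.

t_M ≈ 777.823

The third angle is ∠K = 180° − ∠M − ∠L = 72.34°.
Law of sines: m = k·sin M/sin K ≈ 443.82.
Law of sines: l = k·sin L/sin K ≈ 815.91.
The bisector from M has length 2·l·k·cos(∠M/2)/(l+k) ≈ 777.82.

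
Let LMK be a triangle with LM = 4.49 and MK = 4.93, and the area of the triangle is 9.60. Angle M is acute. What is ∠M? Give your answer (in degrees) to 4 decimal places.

∠M ≈ 60.1553°

From area = ½·LM·MK·sin M, we get sin M = 2·area/(LM·MK) ≈ 0.86738.
Taking the acute solution, ∠M ≈ 60.16°.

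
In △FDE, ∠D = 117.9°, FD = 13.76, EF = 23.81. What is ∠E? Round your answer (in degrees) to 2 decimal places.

Law of sines: sin E = FD·sin D/EF ≈ 0.51074.
Since EF ≥ FD, only the acute value applies: ∠E ≈ 30.71°.
Then ∠F = 180° − ∠D − ∠E ≈ 31.39°.

30.71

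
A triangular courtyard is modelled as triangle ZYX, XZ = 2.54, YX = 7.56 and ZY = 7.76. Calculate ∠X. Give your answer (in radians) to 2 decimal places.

By the law of cosines, cos X = (YX² + XZ² − ZY²) / (2·YX·XZ) ≈ 0.08821, so ∠X ≈ 1.4825 rad.

∠X ≈ 1.48 rad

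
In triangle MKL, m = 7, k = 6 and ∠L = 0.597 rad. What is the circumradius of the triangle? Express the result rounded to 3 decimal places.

3.505

By the law of cosines, l² = m² + k² − 2·m·k·cos L = 15.53, so l ≈ 3.9408.
Area = ½·m·k·sin L ≈ 11.805.
Circumradius = l/(2 sin L) ≈ 3.505.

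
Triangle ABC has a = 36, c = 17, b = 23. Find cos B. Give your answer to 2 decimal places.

cos B ≈ 0.86

By the law of cosines, cos B = (c² + a² − b²) / (2·c·a) ≈ 0.86275, so ∠B ≈ 30.37°.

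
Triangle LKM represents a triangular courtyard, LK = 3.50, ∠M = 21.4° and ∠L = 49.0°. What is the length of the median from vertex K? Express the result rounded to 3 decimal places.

The third angle is ∠K = 180° − ∠M − ∠L = 109.60°.
Law of sines: KM = LK·sin L/sin M ≈ 7.2394.
Law of sines: ML = LK·sin K/sin M ≈ 9.0365.
Median from K: ½√(2·LK² + 2·KM² − ML²) ≈ 3.4518.

m_K ≈ 3.452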